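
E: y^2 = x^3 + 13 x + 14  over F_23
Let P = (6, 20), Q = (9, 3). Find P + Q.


P != Q, so use the chord formula.
s = (y2 - y1) / (x2 - x1) = (6) / (3) mod 23 = 2
x3 = s^2 - x1 - x2 mod 23 = 2^2 - 6 - 9 = 12
y3 = s (x1 - x3) - y1 mod 23 = 2 * (6 - 12) - 20 = 14

P + Q = (12, 14)


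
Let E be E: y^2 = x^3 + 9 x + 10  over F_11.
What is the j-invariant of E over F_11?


Delta = -16(4 a^3 + 27 b^2) mod 11 = 3
-1728 * (4 a)^3 = -1728 * (4*9)^3 mod 11 = 6
j = 6 * 3^(-1) mod 11 = 2

j = 2 (mod 11)


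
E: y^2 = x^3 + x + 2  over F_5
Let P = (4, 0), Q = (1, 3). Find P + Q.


P != Q, so use the chord formula.
s = (y2 - y1) / (x2 - x1) = (3) / (2) mod 5 = 4
x3 = s^2 - x1 - x2 mod 5 = 4^2 - 4 - 1 = 1
y3 = s (x1 - x3) - y1 mod 5 = 4 * (4 - 1) - 0 = 2

P + Q = (1, 2)


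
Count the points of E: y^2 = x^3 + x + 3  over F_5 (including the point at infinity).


For each x in F_5, count y with y^2 = x^3 + 1 x + 3 mod 5:
  x = 1: RHS = 0, y in [0]  -> 1 point(s)
  x = 4: RHS = 1, y in [1, 4]  -> 2 point(s)
Affine points: 3. Add the point at infinity: total = 4.

#E(F_5) = 4


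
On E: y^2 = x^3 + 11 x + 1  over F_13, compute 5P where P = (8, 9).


k = 5 = 101_2 (binary, LSB first: 101)
Double-and-add from P = (8, 9):
  bit 0 = 1: acc = O + (8, 9) = (8, 9)
  bit 1 = 0: acc unchanged = (8, 9)
  bit 2 = 1: acc = (8, 9) + (0, 12) = (9, 6)

5P = (9, 6)


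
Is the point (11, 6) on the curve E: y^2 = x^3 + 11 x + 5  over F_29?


Check whether y^2 = x^3 + 11 x + 5 (mod 29) for (x, y) = (11, 6).
LHS: y^2 = 6^2 mod 29 = 7
RHS: x^3 + 11 x + 5 = 11^3 + 11*11 + 5 mod 29 = 7
LHS = RHS

Yes, on the curve


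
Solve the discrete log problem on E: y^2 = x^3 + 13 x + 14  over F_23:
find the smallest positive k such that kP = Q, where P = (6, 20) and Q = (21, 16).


Enumerate multiples of P until we hit Q = (21, 16):
  1P = (6, 20)
  2P = (12, 9)
  3P = (9, 20)
  4P = (8, 3)
  5P = (18, 13)
  6P = (11, 4)
  7P = (19, 17)
  8P = (2, 18)
  9P = (21, 7)
  10P = (22, 0)
  11P = (21, 16)
Match found at i = 11.

k = 11


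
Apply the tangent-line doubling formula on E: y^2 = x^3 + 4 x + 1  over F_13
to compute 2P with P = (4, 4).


Doubling: s = (3 x1^2 + a) / (2 y1)
s = (3*4^2 + 4) / (2*4) mod 13 = 0
x3 = s^2 - 2 x1 mod 13 = 0^2 - 2*4 = 5
y3 = s (x1 - x3) - y1 mod 13 = 0 * (4 - 5) - 4 = 9

2P = (5, 9)


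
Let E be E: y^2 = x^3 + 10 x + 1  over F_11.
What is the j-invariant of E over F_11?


Delta = -16(4 a^3 + 27 b^2) mod 11 = 6
-1728 * (4 a)^3 = -1728 * (4*10)^3 mod 11 = 9
j = 9 * 6^(-1) mod 11 = 7

j = 7 (mod 11)


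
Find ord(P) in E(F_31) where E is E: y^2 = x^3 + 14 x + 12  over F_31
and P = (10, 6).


Compute successive multiples of P until we hit O:
  1P = (10, 6)
  2P = (18, 12)
  3P = (21, 9)
  4P = (28, 6)
  5P = (24, 25)
  6P = (30, 20)
  7P = (29, 21)
  8P = (11, 3)
  ... (continuing to 41P)
  41P = O

ord(P) = 41


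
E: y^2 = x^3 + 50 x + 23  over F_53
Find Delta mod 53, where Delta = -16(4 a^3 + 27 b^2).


4 a^3 + 27 b^2 = 4*50^3 + 27*23^2 = 500000 + 14283 = 514283
Delta = -16 * (514283) = -8228528
Delta mod 53 = 40

Delta = 40 (mod 53)


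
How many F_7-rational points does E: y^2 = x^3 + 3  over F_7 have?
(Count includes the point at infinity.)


For each x in F_7, count y with y^2 = x^3 + 0 x + 3 mod 7:
  x = 1: RHS = 4, y in [2, 5]  -> 2 point(s)
  x = 2: RHS = 4, y in [2, 5]  -> 2 point(s)
  x = 3: RHS = 2, y in [3, 4]  -> 2 point(s)
  x = 4: RHS = 4, y in [2, 5]  -> 2 point(s)
  x = 5: RHS = 2, y in [3, 4]  -> 2 point(s)
  x = 6: RHS = 2, y in [3, 4]  -> 2 point(s)
Affine points: 12. Add the point at infinity: total = 13.

#E(F_7) = 13


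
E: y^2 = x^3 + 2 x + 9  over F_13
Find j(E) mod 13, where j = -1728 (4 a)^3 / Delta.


Delta = -16(4 a^3 + 27 b^2) mod 13 = 12
-1728 * (4 a)^3 = -1728 * (4*2)^3 mod 13 = 5
j = 5 * 12^(-1) mod 13 = 8

j = 8 (mod 13)


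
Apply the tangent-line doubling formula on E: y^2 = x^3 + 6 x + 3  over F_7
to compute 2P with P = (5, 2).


Doubling: s = (3 x1^2 + a) / (2 y1)
s = (3*5^2 + 6) / (2*2) mod 7 = 1
x3 = s^2 - 2 x1 mod 7 = 1^2 - 2*5 = 5
y3 = s (x1 - x3) - y1 mod 7 = 1 * (5 - 5) - 2 = 5

2P = (5, 5)


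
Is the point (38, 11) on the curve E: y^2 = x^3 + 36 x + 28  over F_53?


Check whether y^2 = x^3 + 36 x + 28 (mod 53) for (x, y) = (38, 11).
LHS: y^2 = 11^2 mod 53 = 15
RHS: x^3 + 36 x + 28 = 38^3 + 36*38 + 28 mod 53 = 35
LHS != RHS

No, not on the curve


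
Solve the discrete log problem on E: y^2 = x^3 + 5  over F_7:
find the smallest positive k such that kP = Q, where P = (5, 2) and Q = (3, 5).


Enumerate multiples of P until we hit Q = (3, 5):
  1P = (5, 2)
  2P = (6, 2)
  3P = (3, 5)
Match found at i = 3.

k = 3


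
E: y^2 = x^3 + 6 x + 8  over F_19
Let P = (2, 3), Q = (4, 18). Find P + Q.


P != Q, so use the chord formula.
s = (y2 - y1) / (x2 - x1) = (15) / (2) mod 19 = 17
x3 = s^2 - x1 - x2 mod 19 = 17^2 - 2 - 4 = 17
y3 = s (x1 - x3) - y1 mod 19 = 17 * (2 - 17) - 3 = 8

P + Q = (17, 8)


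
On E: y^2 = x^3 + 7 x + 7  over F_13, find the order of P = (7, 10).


Compute successive multiples of P until we hit O:
  1P = (7, 10)
  2P = (2, 9)
  3P = (3, 9)
  4P = (12, 5)
  5P = (8, 4)
  6P = (8, 9)
  7P = (12, 8)
  8P = (3, 4)
  ... (continuing to 11P)
  11P = O

ord(P) = 11


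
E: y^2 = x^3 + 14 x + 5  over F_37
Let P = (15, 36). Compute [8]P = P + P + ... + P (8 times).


k = 8 = 1000_2 (binary, LSB first: 0001)
Double-and-add from P = (15, 36):
  bit 0 = 0: acc unchanged = O
  bit 1 = 0: acc unchanged = O
  bit 2 = 0: acc unchanged = O
  bit 3 = 1: acc = O + (36, 29) = (36, 29)

8P = (36, 29)


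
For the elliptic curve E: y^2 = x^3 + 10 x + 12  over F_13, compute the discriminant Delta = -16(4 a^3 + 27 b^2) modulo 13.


4 a^3 + 27 b^2 = 4*10^3 + 27*12^2 = 4000 + 3888 = 7888
Delta = -16 * (7888) = -126208
Delta mod 13 = 9

Delta = 9 (mod 13)


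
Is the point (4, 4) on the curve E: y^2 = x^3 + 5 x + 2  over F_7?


Check whether y^2 = x^3 + 5 x + 2 (mod 7) for (x, y) = (4, 4).
LHS: y^2 = 4^2 mod 7 = 2
RHS: x^3 + 5 x + 2 = 4^3 + 5*4 + 2 mod 7 = 2
LHS = RHS

Yes, on the curve


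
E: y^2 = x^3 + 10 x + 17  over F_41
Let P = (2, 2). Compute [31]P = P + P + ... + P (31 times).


k = 31 = 11111_2 (binary, LSB first: 11111)
Double-and-add from P = (2, 2):
  bit 0 = 1: acc = O + (2, 2) = (2, 2)
  bit 1 = 1: acc = (2, 2) + (16, 3) = (32, 31)
  bit 2 = 1: acc = (32, 31) + (17, 4) = (10, 25)
  bit 3 = 1: acc = (10, 25) + (11, 8) = (22, 15)
  bit 4 = 1: acc = (22, 15) + (37, 6) = (25, 36)

31P = (25, 36)


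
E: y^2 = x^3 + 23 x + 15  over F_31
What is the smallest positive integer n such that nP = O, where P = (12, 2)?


Compute successive multiples of P until we hit O:
  1P = (12, 2)
  2P = (21, 5)
  3P = (5, 21)
  4P = (22, 3)
  5P = (6, 11)
  6P = (23, 30)
  7P = (24, 21)
  8P = (27, 13)
  ... (continuing to 34P)
  34P = O

ord(P) = 34


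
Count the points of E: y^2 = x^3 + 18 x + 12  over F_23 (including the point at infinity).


For each x in F_23, count y with y^2 = x^3 + 18 x + 12 mod 23:
  x = 0: RHS = 12, y in [9, 14]  -> 2 point(s)
  x = 1: RHS = 8, y in [10, 13]  -> 2 point(s)
  x = 3: RHS = 1, y in [1, 22]  -> 2 point(s)
  x = 8: RHS = 1, y in [1, 22]  -> 2 point(s)
  x = 9: RHS = 6, y in [11, 12]  -> 2 point(s)
  x = 11: RHS = 0, y in [0]  -> 1 point(s)
  x = 12: RHS = 1, y in [1, 22]  -> 2 point(s)
  x = 14: RHS = 18, y in [8, 15]  -> 2 point(s)
  x = 15: RHS = 0, y in [0]  -> 1 point(s)
  x = 16: RHS = 3, y in [7, 16]  -> 2 point(s)
  x = 18: RHS = 4, y in [2, 21]  -> 2 point(s)
  x = 20: RHS = 0, y in [0]  -> 1 point(s)
  x = 22: RHS = 16, y in [4, 19]  -> 2 point(s)
Affine points: 23. Add the point at infinity: total = 24.

#E(F_23) = 24


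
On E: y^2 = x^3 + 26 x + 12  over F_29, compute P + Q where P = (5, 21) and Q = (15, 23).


P != Q, so use the chord formula.
s = (y2 - y1) / (x2 - x1) = (2) / (10) mod 29 = 6
x3 = s^2 - x1 - x2 mod 29 = 6^2 - 5 - 15 = 16
y3 = s (x1 - x3) - y1 mod 29 = 6 * (5 - 16) - 21 = 0

P + Q = (16, 0)


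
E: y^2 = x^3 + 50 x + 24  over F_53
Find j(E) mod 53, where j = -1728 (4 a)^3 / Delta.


Delta = -16(4 a^3 + 27 b^2) mod 53 = 35
-1728 * (4 a)^3 = -1728 * (4*50)^3 mod 53 = 17
j = 17 * 35^(-1) mod 53 = 2

j = 2 (mod 53)


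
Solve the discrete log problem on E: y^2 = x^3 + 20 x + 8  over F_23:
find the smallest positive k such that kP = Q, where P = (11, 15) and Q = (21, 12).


Enumerate multiples of P until we hit Q = (21, 12):
  1P = (11, 15)
  2P = (7, 10)
  3P = (8, 6)
  4P = (13, 2)
  5P = (1, 12)
  6P = (15, 16)
  7P = (10, 14)
  8P = (3, 16)
  9P = (18, 6)
  10P = (21, 11)
  11P = (16, 10)
  12P = (20, 17)
  13P = (0, 13)
  14P = (5, 7)
  15P = (19, 5)
  16P = (19, 18)
  17P = (5, 16)
  18P = (0, 10)
  19P = (20, 6)
  20P = (16, 13)
  21P = (21, 12)
Match found at i = 21.

k = 21


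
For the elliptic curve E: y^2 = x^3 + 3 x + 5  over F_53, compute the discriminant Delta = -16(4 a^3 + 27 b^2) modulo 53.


4 a^3 + 27 b^2 = 4*3^3 + 27*5^2 = 108 + 675 = 783
Delta = -16 * (783) = -12528
Delta mod 53 = 33

Delta = 33 (mod 53)


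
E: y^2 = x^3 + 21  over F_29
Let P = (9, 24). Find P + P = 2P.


Doubling: s = (3 x1^2 + a) / (2 y1)
s = (3*9^2 + 0) / (2*24) mod 29 = 25
x3 = s^2 - 2 x1 mod 29 = 25^2 - 2*9 = 27
y3 = s (x1 - x3) - y1 mod 29 = 25 * (9 - 27) - 24 = 19

2P = (27, 19)


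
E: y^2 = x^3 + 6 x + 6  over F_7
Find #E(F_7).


For each x in F_7, count y with y^2 = x^3 + 6 x + 6 mod 7:
  x = 3: RHS = 2, y in [3, 4]  -> 2 point(s)
  x = 5: RHS = 0, y in [0]  -> 1 point(s)
Affine points: 3. Add the point at infinity: total = 4.

#E(F_7) = 4


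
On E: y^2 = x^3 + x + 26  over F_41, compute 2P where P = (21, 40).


k = 2 = 10_2 (binary, LSB first: 01)
Double-and-add from P = (21, 40):
  bit 0 = 0: acc unchanged = O
  bit 1 = 1: acc = O + (35, 3) = (35, 3)

2P = (35, 3)


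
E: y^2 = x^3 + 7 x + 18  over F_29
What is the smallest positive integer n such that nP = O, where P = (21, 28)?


Compute successive multiples of P until we hit O:
  1P = (21, 28)
  2P = (20, 3)
  3P = (4, 20)
  4P = (27, 5)
  5P = (11, 11)
  6P = (17, 2)
  7P = (26, 12)
  8P = (5, 2)
  ... (continuing to 23P)
  23P = O

ord(P) = 23


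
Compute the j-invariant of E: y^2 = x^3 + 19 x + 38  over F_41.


Delta = -16(4 a^3 + 27 b^2) mod 41 = 18
-1728 * (4 a)^3 = -1728 * (4*19)^3 mod 41 = 25
j = 25 * 18^(-1) mod 41 = 31

j = 31 (mod 41)


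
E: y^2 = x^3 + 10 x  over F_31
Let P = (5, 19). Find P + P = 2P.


Doubling: s = (3 x1^2 + a) / (2 y1)
s = (3*5^2 + 10) / (2*19) mod 31 = 21
x3 = s^2 - 2 x1 mod 31 = 21^2 - 2*5 = 28
y3 = s (x1 - x3) - y1 mod 31 = 21 * (5 - 28) - 19 = 25

2P = (28, 25)


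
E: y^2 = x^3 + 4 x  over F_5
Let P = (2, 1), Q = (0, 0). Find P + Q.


P != Q, so use the chord formula.
s = (y2 - y1) / (x2 - x1) = (4) / (3) mod 5 = 3
x3 = s^2 - x1 - x2 mod 5 = 3^2 - 2 - 0 = 2
y3 = s (x1 - x3) - y1 mod 5 = 3 * (2 - 2) - 1 = 4

P + Q = (2, 4)


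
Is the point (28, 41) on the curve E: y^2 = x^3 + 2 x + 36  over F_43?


Check whether y^2 = x^3 + 2 x + 36 (mod 43) for (x, y) = (28, 41).
LHS: y^2 = 41^2 mod 43 = 4
RHS: x^3 + 2 x + 36 = 28^3 + 2*28 + 36 mod 43 = 28
LHS != RHS

No, not on the curve


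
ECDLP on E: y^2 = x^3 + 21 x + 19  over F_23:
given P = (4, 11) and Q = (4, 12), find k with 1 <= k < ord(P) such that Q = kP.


Enumerate multiples of P until we hit Q = (4, 12):
  1P = (4, 11)
  2P = (15, 12)
  3P = (8, 20)
  4P = (6, 19)
  5P = (6, 4)
  6P = (8, 3)
  7P = (15, 11)
  8P = (4, 12)
Match found at i = 8.

k = 8


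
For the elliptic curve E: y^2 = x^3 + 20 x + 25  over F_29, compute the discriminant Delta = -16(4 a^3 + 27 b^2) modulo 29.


4 a^3 + 27 b^2 = 4*20^3 + 27*25^2 = 32000 + 16875 = 48875
Delta = -16 * (48875) = -782000
Delta mod 29 = 14

Delta = 14 (mod 29)


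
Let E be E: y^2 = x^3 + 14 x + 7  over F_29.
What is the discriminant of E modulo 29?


4 a^3 + 27 b^2 = 4*14^3 + 27*7^2 = 10976 + 1323 = 12299
Delta = -16 * (12299) = -196784
Delta mod 29 = 10

Delta = 10 (mod 29)


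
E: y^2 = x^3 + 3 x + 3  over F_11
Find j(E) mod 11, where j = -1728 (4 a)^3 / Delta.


Delta = -16(4 a^3 + 27 b^2) mod 11 = 5
-1728 * (4 a)^3 = -1728 * (4*3)^3 mod 11 = 10
j = 10 * 5^(-1) mod 11 = 2

j = 2 (mod 11)


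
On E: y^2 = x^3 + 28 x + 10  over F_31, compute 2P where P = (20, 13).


Doubling: s = (3 x1^2 + a) / (2 y1)
s = (3*20^2 + 28) / (2*13) mod 31 = 21
x3 = s^2 - 2 x1 mod 31 = 21^2 - 2*20 = 29
y3 = s (x1 - x3) - y1 mod 31 = 21 * (20 - 29) - 13 = 15

2P = (29, 15)


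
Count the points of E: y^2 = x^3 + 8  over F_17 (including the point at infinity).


For each x in F_17, count y with y^2 = x^3 + 0 x + 8 mod 17:
  x = 0: RHS = 8, y in [5, 12]  -> 2 point(s)
  x = 1: RHS = 9, y in [3, 14]  -> 2 point(s)
  x = 2: RHS = 16, y in [4, 13]  -> 2 point(s)
  x = 3: RHS = 1, y in [1, 16]  -> 2 point(s)
  x = 4: RHS = 4, y in [2, 15]  -> 2 point(s)
  x = 11: RHS = 13, y in [8, 9]  -> 2 point(s)
  x = 12: RHS = 2, y in [6, 11]  -> 2 point(s)
  x = 14: RHS = 15, y in [7, 10]  -> 2 point(s)
  x = 15: RHS = 0, y in [0]  -> 1 point(s)
Affine points: 17. Add the point at infinity: total = 18.

#E(F_17) = 18


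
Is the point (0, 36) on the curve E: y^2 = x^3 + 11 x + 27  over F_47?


Check whether y^2 = x^3 + 11 x + 27 (mod 47) for (x, y) = (0, 36).
LHS: y^2 = 36^2 mod 47 = 27
RHS: x^3 + 11 x + 27 = 0^3 + 11*0 + 27 mod 47 = 27
LHS = RHS

Yes, on the curve


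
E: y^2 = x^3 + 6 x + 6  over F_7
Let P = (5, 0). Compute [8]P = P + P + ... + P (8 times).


k = 8 = 1000_2 (binary, LSB first: 0001)
Double-and-add from P = (5, 0):
  bit 0 = 0: acc unchanged = O
  bit 1 = 0: acc unchanged = O
  bit 2 = 0: acc unchanged = O
  bit 3 = 1: acc = O + O = O

8P = O


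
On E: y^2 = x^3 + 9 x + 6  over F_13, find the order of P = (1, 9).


Compute successive multiples of P until we hit O:
  1P = (1, 9)
  2P = (10, 11)
  3P = (12, 3)
  4P = (9, 6)
  5P = (7, 3)
  6P = (6, 9)
  7P = (6, 4)
  8P = (7, 10)
  ... (continuing to 13P)
  13P = O

ord(P) = 13


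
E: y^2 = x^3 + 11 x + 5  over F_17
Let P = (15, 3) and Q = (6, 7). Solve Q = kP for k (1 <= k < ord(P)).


Enumerate multiples of P until we hit Q = (6, 7):
  1P = (15, 3)
  2P = (5, 7)
  3P = (6, 7)
Match found at i = 3.

k = 3


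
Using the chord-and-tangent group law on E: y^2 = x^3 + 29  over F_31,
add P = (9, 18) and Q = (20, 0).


P != Q, so use the chord formula.
s = (y2 - y1) / (x2 - x1) = (13) / (11) mod 31 = 4
x3 = s^2 - x1 - x2 mod 31 = 4^2 - 9 - 20 = 18
y3 = s (x1 - x3) - y1 mod 31 = 4 * (9 - 18) - 18 = 8

P + Q = (18, 8)


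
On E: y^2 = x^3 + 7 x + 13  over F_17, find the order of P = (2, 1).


Compute successive multiples of P until we hit O:
  1P = (2, 1)
  2P = (14, 4)
  3P = (0, 8)
  4P = (6, 13)
  5P = (1, 2)
  6P = (15, 12)
  7P = (15, 5)
  8P = (1, 15)
  ... (continuing to 13P)
  13P = O

ord(P) = 13


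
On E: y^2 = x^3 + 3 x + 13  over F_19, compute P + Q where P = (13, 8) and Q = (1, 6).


P != Q, so use the chord formula.
s = (y2 - y1) / (x2 - x1) = (17) / (7) mod 19 = 16
x3 = s^2 - x1 - x2 mod 19 = 16^2 - 13 - 1 = 14
y3 = s (x1 - x3) - y1 mod 19 = 16 * (13 - 14) - 8 = 14

P + Q = (14, 14)


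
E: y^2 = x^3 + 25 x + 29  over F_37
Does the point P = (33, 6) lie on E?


Check whether y^2 = x^3 + 25 x + 29 (mod 37) for (x, y) = (33, 6).
LHS: y^2 = 6^2 mod 37 = 36
RHS: x^3 + 25 x + 29 = 33^3 + 25*33 + 29 mod 37 = 13
LHS != RHS

No, not on the curve


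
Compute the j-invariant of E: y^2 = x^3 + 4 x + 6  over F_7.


Delta = -16(4 a^3 + 27 b^2) mod 7 = 1
-1728 * (4 a)^3 = -1728 * (4*4)^3 mod 7 = 1
j = 1 * 1^(-1) mod 7 = 1

j = 1 (mod 7)


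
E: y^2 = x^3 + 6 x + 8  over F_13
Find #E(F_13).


For each x in F_13, count y with y^2 = x^3 + 6 x + 8 mod 13:
  x = 3: RHS = 1, y in [1, 12]  -> 2 point(s)
  x = 6: RHS = 0, y in [0]  -> 1 point(s)
  x = 7: RHS = 3, y in [4, 9]  -> 2 point(s)
  x = 8: RHS = 9, y in [3, 10]  -> 2 point(s)
  x = 11: RHS = 1, y in [1, 12]  -> 2 point(s)
  x = 12: RHS = 1, y in [1, 12]  -> 2 point(s)
Affine points: 11. Add the point at infinity: total = 12.

#E(F_13) = 12


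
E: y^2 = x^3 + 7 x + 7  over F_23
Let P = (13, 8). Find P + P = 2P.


Doubling: s = (3 x1^2 + a) / (2 y1)
s = (3*13^2 + 7) / (2*8) mod 23 = 12
x3 = s^2 - 2 x1 mod 23 = 12^2 - 2*13 = 3
y3 = s (x1 - x3) - y1 mod 23 = 12 * (13 - 3) - 8 = 20

2P = (3, 20)


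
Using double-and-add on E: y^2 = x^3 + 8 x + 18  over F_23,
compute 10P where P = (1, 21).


k = 10 = 1010_2 (binary, LSB first: 0101)
Double-and-add from P = (1, 21):
  bit 0 = 0: acc unchanged = O
  bit 1 = 1: acc = O + (7, 7) = (7, 7)
  bit 2 = 0: acc unchanged = (7, 7)
  bit 3 = 1: acc = (7, 7) + (3, 0) = (6, 12)

10P = (6, 12)


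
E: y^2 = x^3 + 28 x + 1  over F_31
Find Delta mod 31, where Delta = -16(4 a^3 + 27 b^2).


4 a^3 + 27 b^2 = 4*28^3 + 27*1^2 = 87808 + 27 = 87835
Delta = -16 * (87835) = -1405360
Delta mod 31 = 25

Delta = 25 (mod 31)


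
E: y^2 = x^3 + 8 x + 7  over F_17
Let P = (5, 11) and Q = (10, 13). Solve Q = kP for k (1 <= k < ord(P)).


Enumerate multiples of P until we hit Q = (10, 13):
  1P = (5, 11)
  2P = (16, 7)
  3P = (4, 1)
  4P = (6, 13)
  5P = (10, 13)
Match found at i = 5.

k = 5


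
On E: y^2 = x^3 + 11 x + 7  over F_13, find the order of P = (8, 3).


Compute successive multiples of P until we hit O:
  1P = (8, 3)
  2P = (6, 4)
  3P = (9, 4)
  4P = (10, 8)
  5P = (11, 9)
  6P = (11, 4)
  7P = (10, 5)
  8P = (9, 9)
  ... (continuing to 11P)
  11P = O

ord(P) = 11


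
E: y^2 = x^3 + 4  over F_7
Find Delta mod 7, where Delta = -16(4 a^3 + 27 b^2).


4 a^3 + 27 b^2 = 4*0^3 + 27*4^2 = 0 + 432 = 432
Delta = -16 * (432) = -6912
Delta mod 7 = 4

Delta = 4 (mod 7)


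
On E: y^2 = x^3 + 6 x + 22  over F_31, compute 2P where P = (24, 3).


Doubling: s = (3 x1^2 + a) / (2 y1)
s = (3*24^2 + 6) / (2*3) mod 31 = 10
x3 = s^2 - 2 x1 mod 31 = 10^2 - 2*24 = 21
y3 = s (x1 - x3) - y1 mod 31 = 10 * (24 - 21) - 3 = 27

2P = (21, 27)


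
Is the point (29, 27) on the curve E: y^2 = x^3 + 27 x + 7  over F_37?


Check whether y^2 = x^3 + 27 x + 7 (mod 37) for (x, y) = (29, 27).
LHS: y^2 = 27^2 mod 37 = 26
RHS: x^3 + 27 x + 7 = 29^3 + 27*29 + 7 mod 37 = 19
LHS != RHS

No, not on the curve


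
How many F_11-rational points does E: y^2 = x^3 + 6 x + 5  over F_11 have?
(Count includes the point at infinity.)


For each x in F_11, count y with y^2 = x^3 + 6 x + 5 mod 11:
  x = 0: RHS = 5, y in [4, 7]  -> 2 point(s)
  x = 1: RHS = 1, y in [1, 10]  -> 2 point(s)
  x = 2: RHS = 3, y in [5, 6]  -> 2 point(s)
  x = 4: RHS = 5, y in [4, 7]  -> 2 point(s)
  x = 6: RHS = 4, y in [2, 9]  -> 2 point(s)
  x = 7: RHS = 5, y in [4, 7]  -> 2 point(s)
  x = 8: RHS = 4, y in [2, 9]  -> 2 point(s)
  x = 10: RHS = 9, y in [3, 8]  -> 2 point(s)
Affine points: 16. Add the point at infinity: total = 17.

#E(F_11) = 17


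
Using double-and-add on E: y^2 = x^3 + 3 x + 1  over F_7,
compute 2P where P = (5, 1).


k = 2 = 10_2 (binary, LSB first: 01)
Double-and-add from P = (5, 1):
  bit 0 = 0: acc unchanged = O
  bit 1 = 1: acc = O + (6, 2) = (6, 2)

2P = (6, 2)


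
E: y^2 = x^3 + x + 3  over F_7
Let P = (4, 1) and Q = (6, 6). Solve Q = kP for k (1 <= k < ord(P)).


Enumerate multiples of P until we hit Q = (6, 6):
  1P = (4, 1)
  2P = (6, 6)
Match found at i = 2.

k = 2


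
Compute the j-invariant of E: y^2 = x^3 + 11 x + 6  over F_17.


Delta = -16(4 a^3 + 27 b^2) mod 17 = 6
-1728 * (4 a)^3 = -1728 * (4*11)^3 mod 17 = 16
j = 16 * 6^(-1) mod 17 = 14

j = 14 (mod 17)


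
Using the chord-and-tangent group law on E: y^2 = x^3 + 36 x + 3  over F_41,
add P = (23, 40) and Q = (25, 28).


P != Q, so use the chord formula.
s = (y2 - y1) / (x2 - x1) = (29) / (2) mod 41 = 35
x3 = s^2 - x1 - x2 mod 41 = 35^2 - 23 - 25 = 29
y3 = s (x1 - x3) - y1 mod 41 = 35 * (23 - 29) - 40 = 37

P + Q = (29, 37)


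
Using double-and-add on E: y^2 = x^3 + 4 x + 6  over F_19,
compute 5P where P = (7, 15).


k = 5 = 101_2 (binary, LSB first: 101)
Double-and-add from P = (7, 15):
  bit 0 = 1: acc = O + (7, 15) = (7, 15)
  bit 1 = 0: acc unchanged = (7, 15)
  bit 2 = 1: acc = (7, 15) + (17, 16) = (18, 1)

5P = (18, 1)


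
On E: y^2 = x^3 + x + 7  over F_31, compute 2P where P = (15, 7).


Doubling: s = (3 x1^2 + a) / (2 y1)
s = (3*15^2 + 1) / (2*7) mod 31 = 4
x3 = s^2 - 2 x1 mod 31 = 4^2 - 2*15 = 17
y3 = s (x1 - x3) - y1 mod 31 = 4 * (15 - 17) - 7 = 16

2P = (17, 16)


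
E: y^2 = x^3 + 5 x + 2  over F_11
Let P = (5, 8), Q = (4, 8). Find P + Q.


P != Q, so use the chord formula.
s = (y2 - y1) / (x2 - x1) = (0) / (10) mod 11 = 0
x3 = s^2 - x1 - x2 mod 11 = 0^2 - 5 - 4 = 2
y3 = s (x1 - x3) - y1 mod 11 = 0 * (5 - 2) - 8 = 3

P + Q = (2, 3)


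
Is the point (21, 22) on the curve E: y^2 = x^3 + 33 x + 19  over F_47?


Check whether y^2 = x^3 + 33 x + 19 (mod 47) for (x, y) = (21, 22).
LHS: y^2 = 22^2 mod 47 = 14
RHS: x^3 + 33 x + 19 = 21^3 + 33*21 + 19 mod 47 = 9
LHS != RHS

No, not on the curve


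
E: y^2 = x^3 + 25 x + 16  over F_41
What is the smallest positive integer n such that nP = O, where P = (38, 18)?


Compute successive multiples of P until we hit O:
  1P = (38, 18)
  2P = (1, 40)
  3P = (22, 29)
  4P = (30, 38)
  5P = (10, 35)
  6P = (18, 5)
  7P = (5, 26)
  8P = (40, 21)
  ... (continuing to 51P)
  51P = O

ord(P) = 51


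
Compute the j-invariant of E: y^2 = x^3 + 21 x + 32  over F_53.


Delta = -16(4 a^3 + 27 b^2) mod 53 = 18
-1728 * (4 a)^3 = -1728 * (4*21)^3 mod 53 = 52
j = 52 * 18^(-1) mod 53 = 50

j = 50 (mod 53)


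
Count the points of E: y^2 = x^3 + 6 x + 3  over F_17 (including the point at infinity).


For each x in F_17, count y with y^2 = x^3 + 6 x + 3 mod 17:
  x = 6: RHS = 0, y in [0]  -> 1 point(s)
  x = 8: RHS = 2, y in [6, 11]  -> 2 point(s)
  x = 9: RHS = 4, y in [2, 15]  -> 2 point(s)
  x = 10: RHS = 9, y in [3, 14]  -> 2 point(s)
  x = 12: RHS = 1, y in [1, 16]  -> 2 point(s)
  x = 13: RHS = 0, y in [0]  -> 1 point(s)
  x = 14: RHS = 9, y in [3, 14]  -> 2 point(s)
  x = 15: RHS = 0, y in [0]  -> 1 point(s)
  x = 16: RHS = 13, y in [8, 9]  -> 2 point(s)
Affine points: 15. Add the point at infinity: total = 16.

#E(F_17) = 16


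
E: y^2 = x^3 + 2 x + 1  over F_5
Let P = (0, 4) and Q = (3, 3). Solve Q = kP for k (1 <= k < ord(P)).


Enumerate multiples of P until we hit Q = (3, 3):
  1P = (0, 4)
  2P = (1, 2)
  3P = (3, 2)
  4P = (3, 3)
Match found at i = 4.

k = 4


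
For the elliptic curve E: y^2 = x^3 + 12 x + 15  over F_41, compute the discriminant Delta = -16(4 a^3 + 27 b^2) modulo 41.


4 a^3 + 27 b^2 = 4*12^3 + 27*15^2 = 6912 + 6075 = 12987
Delta = -16 * (12987) = -207792
Delta mod 41 = 37

Delta = 37 (mod 41)


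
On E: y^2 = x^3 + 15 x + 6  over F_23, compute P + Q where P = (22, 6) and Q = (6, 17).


P != Q, so use the chord formula.
s = (y2 - y1) / (x2 - x1) = (11) / (7) mod 23 = 18
x3 = s^2 - x1 - x2 mod 23 = 18^2 - 22 - 6 = 20
y3 = s (x1 - x3) - y1 mod 23 = 18 * (22 - 20) - 6 = 7

P + Q = (20, 7)


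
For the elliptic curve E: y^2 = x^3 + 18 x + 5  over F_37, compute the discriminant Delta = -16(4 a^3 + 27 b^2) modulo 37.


4 a^3 + 27 b^2 = 4*18^3 + 27*5^2 = 23328 + 675 = 24003
Delta = -16 * (24003) = -384048
Delta mod 37 = 12

Delta = 12 (mod 37)


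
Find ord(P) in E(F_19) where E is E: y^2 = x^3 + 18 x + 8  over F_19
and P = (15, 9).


Compute successive multiples of P until we hit O:
  1P = (15, 9)
  2P = (13, 11)
  3P = (11, 6)
  4P = (9, 5)
  5P = (6, 16)
  6P = (4, 12)
  7P = (4, 7)
  8P = (6, 3)
  ... (continuing to 13P)
  13P = O

ord(P) = 13


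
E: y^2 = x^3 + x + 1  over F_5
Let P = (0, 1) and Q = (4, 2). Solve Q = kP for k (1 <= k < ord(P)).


Enumerate multiples of P until we hit Q = (4, 2):
  1P = (0, 1)
  2P = (4, 2)
Match found at i = 2.

k = 2


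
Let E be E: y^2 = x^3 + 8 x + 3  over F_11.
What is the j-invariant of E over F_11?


Delta = -16(4 a^3 + 27 b^2) mod 11 = 7
-1728 * (4 a)^3 = -1728 * (4*8)^3 mod 11 = 1
j = 1 * 7^(-1) mod 11 = 8

j = 8 (mod 11)


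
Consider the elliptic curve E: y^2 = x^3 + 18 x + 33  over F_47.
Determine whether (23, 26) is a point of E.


Check whether y^2 = x^3 + 18 x + 33 (mod 47) for (x, y) = (23, 26).
LHS: y^2 = 26^2 mod 47 = 18
RHS: x^3 + 18 x + 33 = 23^3 + 18*23 + 33 mod 47 = 18
LHS = RHS

Yes, on the curve


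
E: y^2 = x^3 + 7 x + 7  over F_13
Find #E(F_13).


For each x in F_13, count y with y^2 = x^3 + 7 x + 7 mod 13:
  x = 2: RHS = 3, y in [4, 9]  -> 2 point(s)
  x = 3: RHS = 3, y in [4, 9]  -> 2 point(s)
  x = 7: RHS = 9, y in [3, 10]  -> 2 point(s)
  x = 8: RHS = 3, y in [4, 9]  -> 2 point(s)
  x = 12: RHS = 12, y in [5, 8]  -> 2 point(s)
Affine points: 10. Add the point at infinity: total = 11.

#E(F_13) = 11


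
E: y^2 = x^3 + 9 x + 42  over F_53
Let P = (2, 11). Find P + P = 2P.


Doubling: s = (3 x1^2 + a) / (2 y1)
s = (3*2^2 + 9) / (2*11) mod 53 = 13
x3 = s^2 - 2 x1 mod 53 = 13^2 - 2*2 = 6
y3 = s (x1 - x3) - y1 mod 53 = 13 * (2 - 6) - 11 = 43

2P = (6, 43)


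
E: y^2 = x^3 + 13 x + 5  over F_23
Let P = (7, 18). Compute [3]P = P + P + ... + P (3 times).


k = 3 = 11_2 (binary, LSB first: 11)
Double-and-add from P = (7, 18):
  bit 0 = 1: acc = O + (7, 18) = (7, 18)
  bit 1 = 1: acc = (7, 18) + (12, 16) = (6, 0)

3P = (6, 0)


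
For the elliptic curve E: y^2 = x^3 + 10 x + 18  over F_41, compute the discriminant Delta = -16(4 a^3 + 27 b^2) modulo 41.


4 a^3 + 27 b^2 = 4*10^3 + 27*18^2 = 4000 + 8748 = 12748
Delta = -16 * (12748) = -203968
Delta mod 41 = 7

Delta = 7 (mod 41)


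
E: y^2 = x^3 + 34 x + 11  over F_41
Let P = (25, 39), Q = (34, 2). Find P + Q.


P != Q, so use the chord formula.
s = (y2 - y1) / (x2 - x1) = (4) / (9) mod 41 = 5
x3 = s^2 - x1 - x2 mod 41 = 5^2 - 25 - 34 = 7
y3 = s (x1 - x3) - y1 mod 41 = 5 * (25 - 7) - 39 = 10

P + Q = (7, 10)


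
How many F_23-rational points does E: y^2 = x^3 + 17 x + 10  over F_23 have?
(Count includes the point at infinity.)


For each x in F_23, count y with y^2 = x^3 + 17 x + 10 mod 23:
  x = 2: RHS = 6, y in [11, 12]  -> 2 point(s)
  x = 4: RHS = 4, y in [2, 21]  -> 2 point(s)
  x = 5: RHS = 13, y in [6, 17]  -> 2 point(s)
  x = 6: RHS = 6, y in [11, 12]  -> 2 point(s)
  x = 7: RHS = 12, y in [9, 14]  -> 2 point(s)
  x = 9: RHS = 18, y in [8, 15]  -> 2 point(s)
  x = 13: RHS = 13, y in [6, 17]  -> 2 point(s)
  x = 14: RHS = 2, y in [5, 18]  -> 2 point(s)
  x = 15: RHS = 6, y in [11, 12]  -> 2 point(s)
  x = 16: RHS = 8, y in [10, 13]  -> 2 point(s)
  x = 19: RHS = 16, y in [4, 19]  -> 2 point(s)
  x = 20: RHS = 1, y in [1, 22]  -> 2 point(s)
Affine points: 24. Add the point at infinity: total = 25.

#E(F_23) = 25


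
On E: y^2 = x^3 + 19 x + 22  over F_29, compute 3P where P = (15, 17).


k = 3 = 11_2 (binary, LSB first: 11)
Double-and-add from P = (15, 17):
  bit 0 = 1: acc = O + (15, 17) = (15, 17)
  bit 1 = 1: acc = (15, 17) + (27, 11) = (9, 9)

3P = (9, 9)


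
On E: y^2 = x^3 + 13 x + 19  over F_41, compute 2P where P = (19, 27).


Doubling: s = (3 x1^2 + a) / (2 y1)
s = (3*19^2 + 13) / (2*27) mod 41 = 37
x3 = s^2 - 2 x1 mod 41 = 37^2 - 2*19 = 19
y3 = s (x1 - x3) - y1 mod 41 = 37 * (19 - 19) - 27 = 14

2P = (19, 14)


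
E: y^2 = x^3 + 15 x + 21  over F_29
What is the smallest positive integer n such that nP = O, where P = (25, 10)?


Compute successive multiples of P until we hit O:
  1P = (25, 10)
  2P = (28, 11)
  3P = (18, 2)
  4P = (24, 16)
  5P = (16, 23)
  6P = (13, 21)
  7P = (15, 5)
  8P = (11, 26)
  ... (continuing to 28P)
  28P = O

ord(P) = 28


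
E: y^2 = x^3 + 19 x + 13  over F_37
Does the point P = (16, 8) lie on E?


Check whether y^2 = x^3 + 19 x + 13 (mod 37) for (x, y) = (16, 8).
LHS: y^2 = 8^2 mod 37 = 27
RHS: x^3 + 19 x + 13 = 16^3 + 19*16 + 13 mod 37 = 10
LHS != RHS

No, not on the curve


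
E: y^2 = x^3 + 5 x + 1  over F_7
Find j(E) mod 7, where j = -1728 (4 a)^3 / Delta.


Delta = -16(4 a^3 + 27 b^2) mod 7 = 3
-1728 * (4 a)^3 = -1728 * (4*5)^3 mod 7 = 6
j = 6 * 3^(-1) mod 7 = 2

j = 2 (mod 7)


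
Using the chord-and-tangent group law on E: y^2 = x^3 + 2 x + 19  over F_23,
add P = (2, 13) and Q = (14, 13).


P != Q, so use the chord formula.
s = (y2 - y1) / (x2 - x1) = (0) / (12) mod 23 = 0
x3 = s^2 - x1 - x2 mod 23 = 0^2 - 2 - 14 = 7
y3 = s (x1 - x3) - y1 mod 23 = 0 * (2 - 7) - 13 = 10

P + Q = (7, 10)


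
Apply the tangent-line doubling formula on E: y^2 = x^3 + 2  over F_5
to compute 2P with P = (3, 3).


Doubling: s = (3 x1^2 + a) / (2 y1)
s = (3*3^2 + 0) / (2*3) mod 5 = 2
x3 = s^2 - 2 x1 mod 5 = 2^2 - 2*3 = 3
y3 = s (x1 - x3) - y1 mod 5 = 2 * (3 - 3) - 3 = 2

2P = (3, 2)


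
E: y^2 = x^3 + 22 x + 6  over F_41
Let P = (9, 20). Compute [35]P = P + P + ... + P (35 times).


k = 35 = 100011_2 (binary, LSB first: 110001)
Double-and-add from P = (9, 20):
  bit 0 = 1: acc = O + (9, 20) = (9, 20)
  bit 1 = 1: acc = (9, 20) + (15, 12) = (37, 31)
  bit 2 = 0: acc unchanged = (37, 31)
  bit 3 = 0: acc unchanged = (37, 31)
  bit 4 = 0: acc unchanged = (37, 31)
  bit 5 = 1: acc = (37, 31) + (11, 12) = (9, 21)

35P = (9, 21)


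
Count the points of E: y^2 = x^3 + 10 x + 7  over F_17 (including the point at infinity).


For each x in F_17, count y with y^2 = x^3 + 10 x + 7 mod 17:
  x = 1: RHS = 1, y in [1, 16]  -> 2 point(s)
  x = 2: RHS = 1, y in [1, 16]  -> 2 point(s)
  x = 3: RHS = 13, y in [8, 9]  -> 2 point(s)
  x = 4: RHS = 9, y in [3, 14]  -> 2 point(s)
  x = 8: RHS = 4, y in [2, 15]  -> 2 point(s)
  x = 10: RHS = 2, y in [6, 11]  -> 2 point(s)
  x = 12: RHS = 2, y in [6, 11]  -> 2 point(s)
  x = 14: RHS = 1, y in [1, 16]  -> 2 point(s)
  x = 15: RHS = 13, y in [8, 9]  -> 2 point(s)
  x = 16: RHS = 13, y in [8, 9]  -> 2 point(s)
Affine points: 20. Add the point at infinity: total = 21.

#E(F_17) = 21


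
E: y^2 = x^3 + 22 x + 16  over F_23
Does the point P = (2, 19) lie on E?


Check whether y^2 = x^3 + 22 x + 16 (mod 23) for (x, y) = (2, 19).
LHS: y^2 = 19^2 mod 23 = 16
RHS: x^3 + 22 x + 16 = 2^3 + 22*2 + 16 mod 23 = 22
LHS != RHS

No, not on the curve


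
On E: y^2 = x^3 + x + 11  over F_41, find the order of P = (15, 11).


Compute successive multiples of P until we hit O:
  1P = (15, 11)
  2P = (2, 12)
  3P = (16, 8)
  4P = (19, 1)
  5P = (3, 0)
  6P = (19, 40)
  7P = (16, 33)
  8P = (2, 29)
  ... (continuing to 10P)
  10P = O

ord(P) = 10


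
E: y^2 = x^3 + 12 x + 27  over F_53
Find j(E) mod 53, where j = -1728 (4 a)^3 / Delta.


Delta = -16(4 a^3 + 27 b^2) mod 53 = 17
-1728 * (4 a)^3 = -1728 * (4*12)^3 mod 53 = 25
j = 25 * 17^(-1) mod 53 = 42

j = 42 (mod 53)


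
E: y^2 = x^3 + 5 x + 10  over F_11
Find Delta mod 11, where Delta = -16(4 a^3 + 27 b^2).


4 a^3 + 27 b^2 = 4*5^3 + 27*10^2 = 500 + 2700 = 3200
Delta = -16 * (3200) = -51200
Delta mod 11 = 5

Delta = 5 (mod 11)


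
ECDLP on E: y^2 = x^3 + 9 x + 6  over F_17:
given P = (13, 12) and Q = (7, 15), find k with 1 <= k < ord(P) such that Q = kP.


Enumerate multiples of P until we hit Q = (7, 15):
  1P = (13, 12)
  2P = (7, 15)
Match found at i = 2.

k = 2


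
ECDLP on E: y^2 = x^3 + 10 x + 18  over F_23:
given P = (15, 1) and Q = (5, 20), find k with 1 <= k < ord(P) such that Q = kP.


Enumerate multiples of P until we hit Q = (5, 20):
  1P = (15, 1)
  2P = (5, 20)
Match found at i = 2.

k = 2


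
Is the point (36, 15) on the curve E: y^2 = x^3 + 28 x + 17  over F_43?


Check whether y^2 = x^3 + 28 x + 17 (mod 43) for (x, y) = (36, 15).
LHS: y^2 = 15^2 mod 43 = 10
RHS: x^3 + 28 x + 17 = 36^3 + 28*36 + 17 mod 43 = 37
LHS != RHS

No, not on the curve


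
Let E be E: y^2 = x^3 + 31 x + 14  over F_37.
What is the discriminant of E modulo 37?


4 a^3 + 27 b^2 = 4*31^3 + 27*14^2 = 119164 + 5292 = 124456
Delta = -16 * (124456) = -1991296
Delta mod 37 = 7

Delta = 7 (mod 37)


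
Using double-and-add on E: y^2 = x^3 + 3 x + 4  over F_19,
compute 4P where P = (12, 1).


k = 4 = 100_2 (binary, LSB first: 001)
Double-and-add from P = (12, 1):
  bit 0 = 0: acc unchanged = O
  bit 1 = 0: acc unchanged = O
  bit 2 = 1: acc = O + (15, 17) = (15, 17)

4P = (15, 17)


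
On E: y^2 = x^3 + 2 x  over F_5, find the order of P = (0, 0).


Compute successive multiples of P until we hit O:
  1P = (0, 0)
  2P = O

ord(P) = 2


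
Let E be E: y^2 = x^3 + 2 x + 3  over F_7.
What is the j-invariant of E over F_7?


Delta = -16(4 a^3 + 27 b^2) mod 7 = 3
-1728 * (4 a)^3 = -1728 * (4*2)^3 mod 7 = 1
j = 1 * 3^(-1) mod 7 = 5

j = 5 (mod 7)


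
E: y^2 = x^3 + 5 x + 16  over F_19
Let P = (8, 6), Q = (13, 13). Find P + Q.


P != Q, so use the chord formula.
s = (y2 - y1) / (x2 - x1) = (7) / (5) mod 19 = 9
x3 = s^2 - x1 - x2 mod 19 = 9^2 - 8 - 13 = 3
y3 = s (x1 - x3) - y1 mod 19 = 9 * (8 - 3) - 6 = 1

P + Q = (3, 1)


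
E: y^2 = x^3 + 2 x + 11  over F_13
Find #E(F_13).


For each x in F_13, count y with y^2 = x^3 + 2 x + 11 mod 13:
  x = 1: RHS = 1, y in [1, 12]  -> 2 point(s)
  x = 2: RHS = 10, y in [6, 7]  -> 2 point(s)
  x = 5: RHS = 3, y in [4, 9]  -> 2 point(s)
  x = 7: RHS = 4, y in [2, 11]  -> 2 point(s)
  x = 9: RHS = 4, y in [2, 11]  -> 2 point(s)
  x = 10: RHS = 4, y in [2, 11]  -> 2 point(s)
  x = 11: RHS = 12, y in [5, 8]  -> 2 point(s)
Affine points: 14. Add the point at infinity: total = 15.

#E(F_13) = 15


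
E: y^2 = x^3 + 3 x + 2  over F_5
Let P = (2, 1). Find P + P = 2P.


Doubling: s = (3 x1^2 + a) / (2 y1)
s = (3*2^2 + 3) / (2*1) mod 5 = 0
x3 = s^2 - 2 x1 mod 5 = 0^2 - 2*2 = 1
y3 = s (x1 - x3) - y1 mod 5 = 0 * (2 - 1) - 1 = 4

2P = (1, 4)


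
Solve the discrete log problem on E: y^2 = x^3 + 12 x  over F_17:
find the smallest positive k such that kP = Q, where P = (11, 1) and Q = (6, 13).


Enumerate multiples of P until we hit Q = (6, 13):
  1P = (11, 1)
  2P = (8, 9)
  3P = (7, 11)
  4P = (1, 8)
  5P = (6, 4)
  6P = (16, 2)
  7P = (5, 7)
  8P = (2, 7)
  9P = (12, 11)
  10P = (9, 2)
  11P = (10, 7)
  12P = (15, 6)
  13P = (0, 0)
  14P = (15, 11)
  15P = (10, 10)
  16P = (9, 15)
  17P = (12, 6)
  18P = (2, 10)
  19P = (5, 10)
  20P = (16, 15)
  21P = (6, 13)
Match found at i = 21.

k = 21


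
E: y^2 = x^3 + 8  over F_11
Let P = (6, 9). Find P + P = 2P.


Doubling: s = (3 x1^2 + a) / (2 y1)
s = (3*6^2 + 0) / (2*9) mod 11 = 6
x3 = s^2 - 2 x1 mod 11 = 6^2 - 2*6 = 2
y3 = s (x1 - x3) - y1 mod 11 = 6 * (6 - 2) - 9 = 4

2P = (2, 4)


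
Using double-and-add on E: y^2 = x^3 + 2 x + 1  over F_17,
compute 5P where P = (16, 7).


k = 5 = 101_2 (binary, LSB first: 101)
Double-and-add from P = (16, 7):
  bit 0 = 1: acc = O + (16, 7) = (16, 7)
  bit 1 = 0: acc unchanged = (16, 7)
  bit 2 = 1: acc = (16, 7) + (7, 16) = (12, 6)

5P = (12, 6)


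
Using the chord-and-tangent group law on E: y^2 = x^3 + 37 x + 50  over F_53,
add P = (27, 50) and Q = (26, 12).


P != Q, so use the chord formula.
s = (y2 - y1) / (x2 - x1) = (15) / (52) mod 53 = 38
x3 = s^2 - x1 - x2 mod 53 = 38^2 - 27 - 26 = 13
y3 = s (x1 - x3) - y1 mod 53 = 38 * (27 - 13) - 50 = 5

P + Q = (13, 5)


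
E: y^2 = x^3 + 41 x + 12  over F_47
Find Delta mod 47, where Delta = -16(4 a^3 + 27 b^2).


4 a^3 + 27 b^2 = 4*41^3 + 27*12^2 = 275684 + 3888 = 279572
Delta = -16 * (279572) = -4473152
Delta mod 47 = 26

Delta = 26 (mod 47)


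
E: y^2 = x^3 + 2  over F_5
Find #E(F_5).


For each x in F_5, count y with y^2 = x^3 + 0 x + 2 mod 5:
  x = 2: RHS = 0, y in [0]  -> 1 point(s)
  x = 3: RHS = 4, y in [2, 3]  -> 2 point(s)
  x = 4: RHS = 1, y in [1, 4]  -> 2 point(s)
Affine points: 5. Add the point at infinity: total = 6.

#E(F_5) = 6


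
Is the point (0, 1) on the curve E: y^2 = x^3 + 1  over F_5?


Check whether y^2 = x^3 + 0 x + 1 (mod 5) for (x, y) = (0, 1).
LHS: y^2 = 1^2 mod 5 = 1
RHS: x^3 + 0 x + 1 = 0^3 + 0*0 + 1 mod 5 = 1
LHS = RHS

Yes, on the curve


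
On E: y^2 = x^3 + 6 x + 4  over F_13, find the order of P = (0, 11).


Compute successive multiples of P until we hit O:
  1P = (0, 11)
  2P = (12, 7)
  3P = (4, 12)
  4P = (5, 4)
  5P = (11, 7)
  6P = (6, 3)
  7P = (3, 6)
  8P = (7, 5)
  ... (continuing to 17P)
  17P = O

ord(P) = 17


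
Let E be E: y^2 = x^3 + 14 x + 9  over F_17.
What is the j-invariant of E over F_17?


Delta = -16(4 a^3 + 27 b^2) mod 17 = 5
-1728 * (4 a)^3 = -1728 * (4*14)^3 mod 17 = 2
j = 2 * 5^(-1) mod 17 = 14

j = 14 (mod 17)


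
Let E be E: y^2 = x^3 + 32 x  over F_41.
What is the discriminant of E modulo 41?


4 a^3 + 27 b^2 = 4*32^3 + 27*0^2 = 131072 + 0 = 131072
Delta = -16 * (131072) = -2097152
Delta mod 41 = 39

Delta = 39 (mod 41)


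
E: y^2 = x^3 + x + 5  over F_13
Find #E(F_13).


For each x in F_13, count y with y^2 = x^3 + 1 x + 5 mod 13:
  x = 3: RHS = 9, y in [3, 10]  -> 2 point(s)
  x = 7: RHS = 4, y in [2, 11]  -> 2 point(s)
  x = 10: RHS = 1, y in [1, 12]  -> 2 point(s)
  x = 12: RHS = 3, y in [4, 9]  -> 2 point(s)
Affine points: 8. Add the point at infinity: total = 9.

#E(F_13) = 9


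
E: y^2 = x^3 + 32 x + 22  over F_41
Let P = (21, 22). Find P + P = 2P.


Doubling: s = (3 x1^2 + a) / (2 y1)
s = (3*21^2 + 32) / (2*22) mod 41 = 28
x3 = s^2 - 2 x1 mod 41 = 28^2 - 2*21 = 4
y3 = s (x1 - x3) - y1 mod 41 = 28 * (21 - 4) - 22 = 3

2P = (4, 3)


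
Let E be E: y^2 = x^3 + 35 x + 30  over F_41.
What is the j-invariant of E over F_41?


Delta = -16(4 a^3 + 27 b^2) mod 41 = 10
-1728 * (4 a)^3 = -1728 * (4*35)^3 mod 41 = 1
j = 1 * 10^(-1) mod 41 = 37

j = 37 (mod 41)


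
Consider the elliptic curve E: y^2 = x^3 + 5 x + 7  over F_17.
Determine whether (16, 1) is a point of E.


Check whether y^2 = x^3 + 5 x + 7 (mod 17) for (x, y) = (16, 1).
LHS: y^2 = 1^2 mod 17 = 1
RHS: x^3 + 5 x + 7 = 16^3 + 5*16 + 7 mod 17 = 1
LHS = RHS

Yes, on the curve


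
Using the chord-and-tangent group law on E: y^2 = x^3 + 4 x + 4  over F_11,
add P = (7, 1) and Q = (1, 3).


P != Q, so use the chord formula.
s = (y2 - y1) / (x2 - x1) = (2) / (5) mod 11 = 7
x3 = s^2 - x1 - x2 mod 11 = 7^2 - 7 - 1 = 8
y3 = s (x1 - x3) - y1 mod 11 = 7 * (7 - 8) - 1 = 3

P + Q = (8, 3)


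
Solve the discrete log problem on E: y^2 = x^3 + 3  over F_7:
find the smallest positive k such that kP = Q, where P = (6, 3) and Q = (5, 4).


Enumerate multiples of P until we hit Q = (5, 4):
  1P = (6, 3)
  2P = (4, 5)
  3P = (5, 3)
  4P = (3, 4)
  5P = (2, 5)
  6P = (1, 5)
  7P = (1, 2)
  8P = (2, 2)
  9P = (3, 3)
  10P = (5, 4)
Match found at i = 10.

k = 10


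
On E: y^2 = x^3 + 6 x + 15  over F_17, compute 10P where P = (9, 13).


k = 10 = 1010_2 (binary, LSB first: 0101)
Double-and-add from P = (9, 13):
  bit 0 = 0: acc unchanged = O
  bit 1 = 1: acc = O + (7, 14) = (7, 14)
  bit 2 = 0: acc unchanged = (7, 14)
  bit 3 = 1: acc = (7, 14) + (3, 14) = (7, 3)

10P = (7, 3)


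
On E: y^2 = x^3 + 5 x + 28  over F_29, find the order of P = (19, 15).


Compute successive multiples of P until we hit O:
  1P = (19, 15)
  2P = (13, 17)
  3P = (10, 11)
  4P = (7, 0)
  5P = (10, 18)
  6P = (13, 12)
  7P = (19, 14)
  8P = O

ord(P) = 8


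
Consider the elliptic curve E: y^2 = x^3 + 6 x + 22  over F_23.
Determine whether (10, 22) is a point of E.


Check whether y^2 = x^3 + 6 x + 22 (mod 23) for (x, y) = (10, 22).
LHS: y^2 = 22^2 mod 23 = 1
RHS: x^3 + 6 x + 22 = 10^3 + 6*10 + 22 mod 23 = 1
LHS = RHS

Yes, on the curve


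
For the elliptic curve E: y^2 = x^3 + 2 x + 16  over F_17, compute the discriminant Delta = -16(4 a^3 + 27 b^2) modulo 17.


4 a^3 + 27 b^2 = 4*2^3 + 27*16^2 = 32 + 6912 = 6944
Delta = -16 * (6944) = -111104
Delta mod 17 = 8

Delta = 8 (mod 17)


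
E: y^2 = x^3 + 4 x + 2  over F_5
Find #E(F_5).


For each x in F_5, count y with y^2 = x^3 + 4 x + 2 mod 5:
  x = 3: RHS = 1, y in [1, 4]  -> 2 point(s)
Affine points: 2. Add the point at infinity: total = 3.

#E(F_5) = 3


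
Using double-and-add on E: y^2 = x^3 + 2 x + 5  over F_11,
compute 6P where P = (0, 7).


k = 6 = 110_2 (binary, LSB first: 011)
Double-and-add from P = (0, 7):
  bit 0 = 0: acc unchanged = O
  bit 1 = 1: acc = O + (9, 9) = (9, 9)
  bit 2 = 1: acc = (9, 9) + (8, 4) = (8, 7)

6P = (8, 7)
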